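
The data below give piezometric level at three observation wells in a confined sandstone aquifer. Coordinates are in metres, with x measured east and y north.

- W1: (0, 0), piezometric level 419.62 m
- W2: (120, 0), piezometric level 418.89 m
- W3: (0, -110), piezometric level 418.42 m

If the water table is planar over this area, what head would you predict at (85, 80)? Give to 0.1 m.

420.0 m

∂h/∂x = (418.89 − 419.62) / (120 − 0) = -0.006083
∂h/∂y = (418.42 − 419.62) / (-110 − 0) = +0.01091
h(85, 80) = 419.62 + (-0.006083)·(85) + (+0.01091)·(80) = 419.62 -0.517 +0.873 = 419.976 m.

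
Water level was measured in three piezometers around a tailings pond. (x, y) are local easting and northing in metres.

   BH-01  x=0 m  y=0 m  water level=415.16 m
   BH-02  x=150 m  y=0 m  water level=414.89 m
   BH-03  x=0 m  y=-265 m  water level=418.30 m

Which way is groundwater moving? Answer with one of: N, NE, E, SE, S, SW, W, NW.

∂h/∂x = (414.89 − 415.16) / (150 − 0) = -0.001800
∂h/∂y = (418.30 − 415.16) / (-265 − 0) = -0.01185
Flow = −∇h = (+0.001800 east, +0.01185 north), which points north.

N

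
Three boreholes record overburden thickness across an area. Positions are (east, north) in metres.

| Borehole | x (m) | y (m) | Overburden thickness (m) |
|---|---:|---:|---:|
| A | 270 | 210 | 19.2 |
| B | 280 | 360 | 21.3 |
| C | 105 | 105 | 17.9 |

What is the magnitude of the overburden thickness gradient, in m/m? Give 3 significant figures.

Differences from A: to B (Δx, Δy, Δh) = (10, 150, +2.1); to C = (-165, -105, -1.3).
Solve a·Δx + b·Δy = Δd: det = 10·(-105) − (-165)·150 = 23700.
∂d/∂x = [(+2.1)·(-105) − (-1.3)·150] / 23700 = -0.001076
∂d/∂y = [10·(-1.3) − (-165)·(+2.1)] / 23700 = +0.01407
|∇f| = √(-0.001076² + 0.01407²) = 0.01411 m/m

0.0141 m/m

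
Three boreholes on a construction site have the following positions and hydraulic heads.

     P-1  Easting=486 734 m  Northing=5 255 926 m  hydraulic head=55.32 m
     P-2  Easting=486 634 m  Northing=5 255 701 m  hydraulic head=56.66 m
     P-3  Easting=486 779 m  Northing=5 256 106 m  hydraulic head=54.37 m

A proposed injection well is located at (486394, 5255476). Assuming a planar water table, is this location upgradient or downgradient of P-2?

Differences from P-1: to P-2 (Δx, Δy, Δh) = (-100, -225, +1.34); to P-3 = (45, 180, -0.95).
Solve a·Δx + b·Δy = Δh: det = (-100)·180 − 45·(-225) = -7875.
∂h/∂x = [(+1.34)·180 − (-0.95)·(-225)] / -7875 = -0.003486
∂h/∂y = [(-100)·(-0.95) − 45·(+1.34)] / -7875 = -0.004406
Head at (486394, 5255476) = 55.32 + (-0.003486)·(-340) + (-0.004406)·(-450) = 58.49 m.
That is higher than the 56.66 m at P-2, so the point is upgradient.

upgradient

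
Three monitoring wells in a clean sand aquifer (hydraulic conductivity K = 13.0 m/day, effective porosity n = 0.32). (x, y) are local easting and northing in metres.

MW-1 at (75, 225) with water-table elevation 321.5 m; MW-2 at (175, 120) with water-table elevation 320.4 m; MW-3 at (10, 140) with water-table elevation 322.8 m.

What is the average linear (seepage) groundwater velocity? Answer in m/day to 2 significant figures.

With h = a·x + b·y + c and MW-1 as origin, the differences give:
  100·a + (-105)·b = -1.1
  (-65)·a + (-85)·b = +1.3
Eliminate b (×(-85) and ×(-105), subtract): -15325·a = 230.00 → a = ∂h/∂x = -0.01501
Back-substitute: b = ∂h/∂y = -0.003817.
|∇h| = √(-0.01501² + -0.003817²) = 0.01549
Seepage velocity v = K·i/n = 13.0 × 0.01549 / 0.32 = 0.6293 m/day.

0.63 m/day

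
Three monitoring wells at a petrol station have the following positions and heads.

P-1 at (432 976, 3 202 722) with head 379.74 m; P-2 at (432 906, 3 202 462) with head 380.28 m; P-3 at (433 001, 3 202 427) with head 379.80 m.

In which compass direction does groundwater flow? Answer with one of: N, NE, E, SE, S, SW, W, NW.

E

Differences from P-1: to P-2 (Δx, Δy, Δh) = (-70, -260, +0.54); to P-3 = (25, -295, +0.06).
Determinant of the coordinate differences = (-70)·(-295) − 25·(-260) = 27150.
∂h/∂x = [(+0.54)·(-295) − (+0.06)·(-260)] / 27150 = -0.005293
∂h/∂y = [(-70)·(+0.06) − 25·(+0.54)] / 27150 = -0.0006519
Flow = −∇h = (+0.005293 east, +0.0006519 north), which points east.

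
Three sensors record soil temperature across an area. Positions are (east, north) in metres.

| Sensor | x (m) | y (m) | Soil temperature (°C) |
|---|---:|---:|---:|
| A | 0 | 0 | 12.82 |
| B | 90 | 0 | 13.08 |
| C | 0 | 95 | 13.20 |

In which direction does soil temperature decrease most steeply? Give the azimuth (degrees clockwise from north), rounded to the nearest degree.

∂T/∂x = (13.08 − 12.82) / (90 − 0) = +0.002889
∂T/∂y = (13.20 − 12.82) / (95 − 0) = +0.004000
Steepest decrease is along −∇f: components (-0.002889 E, -0.004000 N).
Azimuth = atan2(-0.002889, -0.004000) = 215.8° ≈ 216°.

216°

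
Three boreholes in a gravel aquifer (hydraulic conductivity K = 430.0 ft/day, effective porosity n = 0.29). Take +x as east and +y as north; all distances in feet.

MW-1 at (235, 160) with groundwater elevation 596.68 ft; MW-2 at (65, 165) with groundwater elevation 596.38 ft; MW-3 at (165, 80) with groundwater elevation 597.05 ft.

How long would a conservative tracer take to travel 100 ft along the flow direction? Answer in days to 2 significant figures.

11 days

Differences from MW-1: to MW-2 (Δx, Δy, Δh) = (-170, 5, -0.30); to MW-3 = (-70, -80, +0.37).
Solve a·Δx + b·Δy = Δh: det = (-170)·(-80) − (-70)·5 = 13950.
∂h/∂x = [(-0.30)·(-80) − (+0.37)·5] / 13950 = +0.001588
∂h/∂y = [(-170)·(+0.37) − (-70)·(-0.30)] / 13950 = -0.006014
|∇h| = √(0.001588² + -0.006014²) = 0.00622
Seepage velocity v = K·i/n = 430.0 × 0.00622 / 0.29 = 9.223 ft/day.
t = 100 / 9.223 = 10.84 days.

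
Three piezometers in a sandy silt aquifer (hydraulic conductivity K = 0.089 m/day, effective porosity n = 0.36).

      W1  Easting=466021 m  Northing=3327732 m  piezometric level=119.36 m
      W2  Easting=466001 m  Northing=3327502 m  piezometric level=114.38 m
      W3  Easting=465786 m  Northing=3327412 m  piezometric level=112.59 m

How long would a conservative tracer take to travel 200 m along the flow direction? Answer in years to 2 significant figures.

100 years

Taking W1 as reference: W2−W1 = (-20, -230, -4.98); W3−W1 = (-235, -320, -6.77).
Solve a·Δx + b·Δy = Δh: det = (-20)·(-320) − (-235)·(-230) = -47650.
∂h/∂x = [(-4.98)·(-320) − (-6.77)·(-230)] / -47650 = -0.0007660
∂h/∂y = [(-20)·(-6.77) − (-235)·(-4.98)] / -47650 = +0.02172
|∇h| = √(-0.0007660² + 0.02172²) = 0.02173
Seepage velocity v = K·i/n = 0.089 × 0.02173 / 0.36 = 0.005372 m/day.
t = 200 / 0.005372 = 3.723e+04 days = 102 years.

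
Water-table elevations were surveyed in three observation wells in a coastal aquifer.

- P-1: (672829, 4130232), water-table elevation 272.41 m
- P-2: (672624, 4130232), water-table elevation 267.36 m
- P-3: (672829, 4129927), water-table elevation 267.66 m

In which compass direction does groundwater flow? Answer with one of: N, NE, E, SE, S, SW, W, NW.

∂h/∂x = (267.36 − 272.41) / (672624 − 672829) = +0.02463
∂h/∂y = (267.66 − 272.41) / (4129927 − 4130232) = +0.01557
Flow = −∇h = (-0.02463 east, -0.01557 north), which points southwest.

SW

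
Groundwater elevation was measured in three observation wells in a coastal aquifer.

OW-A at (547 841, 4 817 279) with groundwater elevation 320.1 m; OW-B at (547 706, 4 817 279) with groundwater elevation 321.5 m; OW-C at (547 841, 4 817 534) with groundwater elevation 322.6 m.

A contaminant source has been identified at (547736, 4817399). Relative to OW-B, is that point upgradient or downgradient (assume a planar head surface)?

upgradient

∂h/∂x = (321.5 − 320.1) / (547706 − 547841) = -0.01037
∂h/∂y = (322.6 − 320.1) / (4817534 − 4817279) = +0.009804
Head at (547736, 4817399) = 320.1 + (-0.01037)·(-105) + (+0.009804)·(120) = 322.37 m.
That is higher than the 321.5 m at OW-B, so the point is upgradient.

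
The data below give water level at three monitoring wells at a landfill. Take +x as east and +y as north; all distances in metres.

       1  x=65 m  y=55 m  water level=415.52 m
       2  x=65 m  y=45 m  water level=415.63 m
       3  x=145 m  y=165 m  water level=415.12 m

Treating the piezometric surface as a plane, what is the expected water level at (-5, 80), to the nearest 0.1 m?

Three-point gradient (reference 1): Δ to 2 = (0, -10, +0.11), Δ to 3 = (80, 110, -0.40).
∂h/∂x = +0.01013, ∂h/∂y = -0.01100 (det = 800).
h(-5, 80) = 415.52 + (+0.01013)·(-70) + (-0.01100)·(25) = 415.52 -0.709 -0.275 = 414.536 m.

414.5 m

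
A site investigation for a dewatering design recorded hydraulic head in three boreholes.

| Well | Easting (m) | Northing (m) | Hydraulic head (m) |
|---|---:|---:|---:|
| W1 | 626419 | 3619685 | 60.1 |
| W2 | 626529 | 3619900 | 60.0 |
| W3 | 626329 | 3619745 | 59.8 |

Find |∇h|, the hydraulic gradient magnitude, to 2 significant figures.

Taking W1 as reference: W2−W1 = (110, 215, -0.1); W3−W1 = (-90, 60, -0.3).
Solve a·Δx + b·Δy = Δh: det = 110·60 − (-90)·215 = 25950.
∂h/∂x = [(-0.1)·60 − (-0.3)·215] / 25950 = +0.002254
∂h/∂y = [110·(-0.3) − (-90)·(-0.1)] / 25950 = -0.001618
|∇h| = √(0.002254² + -0.001618²) = 0.002775

0.0028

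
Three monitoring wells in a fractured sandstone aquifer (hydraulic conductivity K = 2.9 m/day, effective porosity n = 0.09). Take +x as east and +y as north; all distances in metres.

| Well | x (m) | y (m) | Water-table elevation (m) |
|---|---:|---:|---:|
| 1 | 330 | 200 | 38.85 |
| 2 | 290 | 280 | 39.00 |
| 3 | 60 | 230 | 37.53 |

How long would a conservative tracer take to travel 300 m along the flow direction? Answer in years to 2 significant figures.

Three-point gradient (reference 1): Δ to 2 = (-40, 80, +0.15), Δ to 3 = (-270, 30, -1.32).
∂h/∂x = +0.005397, ∂h/∂y = +0.004574 (det = 20400).
|∇h| = √(0.005397² + 0.004574²) = 0.007075
Seepage velocity v = K·i/n = 2.9 × 0.007075 / 0.09 = 0.228 m/day.
t = 300 / 0.228 = 1316 days = 3.6 years.

3.6 years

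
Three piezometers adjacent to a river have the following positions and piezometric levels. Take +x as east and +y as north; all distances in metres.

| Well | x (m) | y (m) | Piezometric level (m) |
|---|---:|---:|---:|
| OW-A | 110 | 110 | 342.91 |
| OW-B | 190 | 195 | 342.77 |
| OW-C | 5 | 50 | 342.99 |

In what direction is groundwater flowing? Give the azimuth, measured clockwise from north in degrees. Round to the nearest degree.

With h = a·x + b·y + c and OW-A as origin, the differences give:
  80·a + 85·b = -0.14
  (-105)·a + (-60)·b = +0.08
Eliminate b (×(-60) and ×85, subtract): 4125·a = 1.600 → a = ∂h/∂x = +0.0003879
Back-substitute: b = ∂h/∂y = -0.002012.
Flow direction (−∇h) has components (-0.0003879 E, +0.002012 N).
Azimuth = atan2(E, N) = atan2(-0.0003879, +0.002012) = 349.1° ≈ 349°.

349°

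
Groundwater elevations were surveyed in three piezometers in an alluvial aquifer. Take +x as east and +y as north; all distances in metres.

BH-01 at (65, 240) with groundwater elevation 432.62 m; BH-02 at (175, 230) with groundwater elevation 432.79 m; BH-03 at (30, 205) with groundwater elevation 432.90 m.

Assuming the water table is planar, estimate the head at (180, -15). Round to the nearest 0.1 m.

Three-point gradient (reference BH-01): Δ to BH-02 = (110, -10, +0.17), Δ to BH-03 = (-35, -35, +0.28).
∂h/∂x = +0.0007500, ∂h/∂y = -0.008750 (det = -4200).
h(180, -15) = 432.62 + (+0.0007500)·(115) + (-0.008750)·(-255) = 432.62 +0.086 +2.231 = 434.937 m.

434.9 m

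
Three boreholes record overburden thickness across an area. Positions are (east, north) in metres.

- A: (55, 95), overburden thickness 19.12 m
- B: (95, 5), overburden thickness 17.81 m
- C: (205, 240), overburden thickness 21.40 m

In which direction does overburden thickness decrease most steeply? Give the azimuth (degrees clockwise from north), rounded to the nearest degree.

With d = a·x + b·y + c and A as origin, the differences give:
  40·a + (-90)·b = -1.31
  150·a + 145·b = +2.28
Eliminate b (×145 and ×(-90), subtract): 19300·a = 15.250 → a = ∂d/∂x = +0.0007902
Back-substitute: b = ∂d/∂y = +0.01491.
Steepest decrease is along −∇f: components (-0.0007902 E, -0.01491 N).
Azimuth = atan2(-0.0007902, -0.01491) = 183.0° ≈ 183°.

183°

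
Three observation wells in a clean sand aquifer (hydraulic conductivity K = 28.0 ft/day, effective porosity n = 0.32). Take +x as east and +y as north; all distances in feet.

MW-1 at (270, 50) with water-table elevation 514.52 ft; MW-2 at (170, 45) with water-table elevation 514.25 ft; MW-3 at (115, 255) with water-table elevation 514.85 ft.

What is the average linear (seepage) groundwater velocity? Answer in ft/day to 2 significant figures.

0.38 ft/day

Taking MW-1 as reference: MW-2−MW-1 = (-100, -5, -0.27); MW-3−MW-1 = (-155, 205, +0.33).
Determinant of the coordinate differences = (-100)·205 − (-155)·(-5) = -21275.
∂h/∂x = [(-0.27)·205 − (+0.33)·(-5)] / -21275 = +0.002524
∂h/∂y = [(-100)·(+0.33) − (-155)·(-0.27)] / -21275 = +0.003518
|∇h| = √(0.002524² + 0.003518²) = 0.00433
Seepage velocity v = K·i/n = 28.0 × 0.00433 / 0.32 = 0.3789 ft/day.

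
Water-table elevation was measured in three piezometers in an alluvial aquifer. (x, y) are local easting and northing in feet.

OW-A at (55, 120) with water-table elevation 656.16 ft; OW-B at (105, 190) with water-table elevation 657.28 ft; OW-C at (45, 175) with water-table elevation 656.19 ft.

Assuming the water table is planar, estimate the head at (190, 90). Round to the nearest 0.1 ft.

Taking OW-A as reference: OW-B−OW-A = (50, 70, +1.12); OW-C−OW-A = (-10, 55, +0.03).
Determinant of the coordinate differences = 50·55 − (-10)·70 = 3450.
∂h/∂x = [(+1.12)·55 − (+0.03)·70] / 3450 = +0.01725
∂h/∂y = [50·(+0.03) − (-10)·(+1.12)] / 3450 = +0.003681
h(190, 90) = 656.16 + (+0.01725)·(135) + (+0.003681)·(-30) = 656.16 +2.328 -0.110 = 658.378 ft.

658.4 ft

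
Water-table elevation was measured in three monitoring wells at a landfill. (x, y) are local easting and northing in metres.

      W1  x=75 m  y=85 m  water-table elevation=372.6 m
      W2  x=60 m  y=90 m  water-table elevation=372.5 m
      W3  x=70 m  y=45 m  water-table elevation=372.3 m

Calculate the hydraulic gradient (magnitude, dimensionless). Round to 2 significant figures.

With h = a·x + b·y + c and W1 as origin, the differences give:
  (-15)·a + 5·b = -0.1
  (-5)·a + (-40)·b = -0.3
Eliminate b (×(-40) and ×5, subtract): 625·a = 5.50 → a = ∂h/∂x = +0.008800
Back-substitute: b = ∂h/∂y = +0.006400.
|∇h| = √(0.008800² + 0.006400²) = 0.01088

0.011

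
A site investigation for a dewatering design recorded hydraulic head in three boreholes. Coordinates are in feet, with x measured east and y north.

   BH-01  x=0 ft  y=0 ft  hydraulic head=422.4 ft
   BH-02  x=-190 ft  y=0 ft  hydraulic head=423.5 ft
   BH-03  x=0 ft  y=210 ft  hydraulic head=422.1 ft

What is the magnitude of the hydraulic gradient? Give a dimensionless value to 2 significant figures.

0.0060

∂h/∂x = (423.5 − 422.4) / (-190 − 0) = -0.005789
∂h/∂y = (422.1 − 422.4) / (210 − 0) = -0.001429
|∇h| = √(-0.005789² + -0.001429²) = 0.005963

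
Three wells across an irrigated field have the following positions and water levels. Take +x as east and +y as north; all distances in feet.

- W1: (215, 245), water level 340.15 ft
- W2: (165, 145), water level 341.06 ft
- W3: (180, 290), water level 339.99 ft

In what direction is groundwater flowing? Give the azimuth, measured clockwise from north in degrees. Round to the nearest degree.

Three-point gradient (reference W1): Δ to W2 = (-50, -100, +0.91), Δ to W3 = (-35, 45, -0.16).
∂h/∂x = -0.004339, ∂h/∂y = -0.006930 (det = -5750).
Flow direction (−∇h) has components (+0.004339 E, +0.006930 N).
Azimuth = atan2(E, N) = atan2(+0.004339, +0.006930) = 32.1° ≈ 032°.

032°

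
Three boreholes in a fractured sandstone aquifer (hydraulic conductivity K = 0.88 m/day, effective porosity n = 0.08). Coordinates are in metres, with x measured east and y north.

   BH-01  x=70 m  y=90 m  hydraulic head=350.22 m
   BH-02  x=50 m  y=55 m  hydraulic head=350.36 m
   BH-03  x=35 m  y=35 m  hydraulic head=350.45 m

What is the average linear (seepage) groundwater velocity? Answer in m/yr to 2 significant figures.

15 m/yr

Taking BH-01 as reference: BH-02−BH-01 = (-20, -35, +0.14); BH-03−BH-01 = (-35, -55, +0.23).
Solve a·Δx + b·Δy = Δh: det = (-20)·(-55) − (-35)·(-35) = -125.
∂h/∂x = [(+0.14)·(-55) − (+0.23)·(-35)] / -125 = -0.002800
∂h/∂y = [(-20)·(+0.23) − (-35)·(+0.14)] / -125 = -0.002400
|∇h| = √(-0.002800² + -0.002400²) = 0.003688
Seepage velocity v = K·i/n = 0.88 × 0.003688 / 0.08 = 0.04057 m/day = 14.82 m/yr.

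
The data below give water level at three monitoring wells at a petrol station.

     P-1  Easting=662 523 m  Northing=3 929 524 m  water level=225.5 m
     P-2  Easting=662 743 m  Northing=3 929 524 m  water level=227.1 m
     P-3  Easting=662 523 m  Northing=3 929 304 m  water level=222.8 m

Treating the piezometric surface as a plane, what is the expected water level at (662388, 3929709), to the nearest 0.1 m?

∂h/∂x = (227.1 − 225.5) / (662743 − 662523) = +0.007273
∂h/∂y = (222.8 − 225.5) / (3929304 − 3929524) = +0.01227
h(662388, 3929709) = 225.5 + (+0.007273)·(-135) + (+0.01227)·(185) = 225.5 -0.982 +2.270 = 226.789 m.

226.8 m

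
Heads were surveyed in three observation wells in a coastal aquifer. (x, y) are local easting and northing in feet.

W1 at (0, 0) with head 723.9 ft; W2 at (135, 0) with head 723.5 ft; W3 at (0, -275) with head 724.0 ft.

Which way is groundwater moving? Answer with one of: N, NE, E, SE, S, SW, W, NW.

∂h/∂x = (723.5 − 723.9) / (135 − 0) = -0.002963
∂h/∂y = (724.0 − 723.9) / (-275 − 0) = -0.0003636
Flow = −∇h = (+0.002963 east, +0.0003636 north), which points east.

E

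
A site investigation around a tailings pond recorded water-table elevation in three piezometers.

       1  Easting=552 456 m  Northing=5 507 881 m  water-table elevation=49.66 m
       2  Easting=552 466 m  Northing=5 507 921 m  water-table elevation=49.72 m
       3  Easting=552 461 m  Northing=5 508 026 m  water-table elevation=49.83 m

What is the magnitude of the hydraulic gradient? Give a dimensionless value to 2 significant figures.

Differences from 1: to 2 (Δx, Δy, Δh) = (10, 40, +0.06); to 3 = (5, 145, +0.17).
Solve a·Δx + b·Δy = Δh: det = 10·145 − 5·40 = 1250.
∂h/∂x = [(+0.06)·145 − (+0.17)·40] / 1250 = +0.001520
∂h/∂y = [10·(+0.17) − 5·(+0.06)] / 1250 = +0.001120
|∇h| = √(0.001520² + 0.001120²) = 0.001888

0.0019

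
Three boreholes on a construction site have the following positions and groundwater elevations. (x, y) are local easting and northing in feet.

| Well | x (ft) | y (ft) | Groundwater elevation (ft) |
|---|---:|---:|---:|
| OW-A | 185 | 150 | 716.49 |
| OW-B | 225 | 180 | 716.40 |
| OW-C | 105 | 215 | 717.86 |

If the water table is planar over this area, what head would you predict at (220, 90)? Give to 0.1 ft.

With h = a·x + b·y + c and OW-A as origin, the differences give:
  40·a + 30·b = -0.09
  (-80)·a + 65·b = +1.37
Eliminate b (×65 and ×30, subtract): 5000·a = -46.950 → a = ∂h/∂x = -0.009390
Back-substitute: b = ∂h/∂y = +0.009520.
h(220, 90) = 716.49 + (-0.009390)·(35) + (+0.009520)·(-60) = 716.49 -0.329 -0.571 = 715.590 ft.

715.6 ft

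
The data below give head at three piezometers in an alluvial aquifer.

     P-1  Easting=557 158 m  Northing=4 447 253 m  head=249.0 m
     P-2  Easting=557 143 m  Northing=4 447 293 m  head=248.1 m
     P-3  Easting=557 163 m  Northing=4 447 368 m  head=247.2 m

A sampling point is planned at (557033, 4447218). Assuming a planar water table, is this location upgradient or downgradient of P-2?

downgradient

Three-point gradient (reference P-1): Δ to P-2 = (-15, 40, -0.9), Δ to P-3 = (5, 115, -1.8).
∂h/∂x = +0.01636, ∂h/∂y = -0.01636 (det = -1925).
Head at (557033, 4447218) = 249.0 + (+0.01636)·(-125) + (-0.01636)·(-35) = 247.53 m.
That is lower than the 248.1 m at P-2, so the point is downgradient.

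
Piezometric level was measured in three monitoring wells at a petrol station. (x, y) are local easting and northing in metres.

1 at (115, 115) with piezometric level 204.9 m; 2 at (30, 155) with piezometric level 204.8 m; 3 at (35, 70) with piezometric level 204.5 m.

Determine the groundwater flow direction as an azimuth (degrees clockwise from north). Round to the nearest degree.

Differences from 1: to 2 (Δx, Δy, Δh) = (-85, 40, -0.1); to 3 = (-80, -45, -0.4).
Determinant of the coordinate differences = (-85)·(-45) − (-80)·40 = 7025.
∂h/∂x = [(-0.1)·(-45) − (-0.4)·40] / 7025 = +0.002918
∂h/∂y = [(-85)·(-0.4) − (-80)·(-0.1)] / 7025 = +0.003701
Flow direction (−∇h) has components (-0.002918 E, -0.003701 N).
Azimuth = atan2(E, N) = atan2(-0.002918, -0.003701) = 218.3° ≈ 218°.

218°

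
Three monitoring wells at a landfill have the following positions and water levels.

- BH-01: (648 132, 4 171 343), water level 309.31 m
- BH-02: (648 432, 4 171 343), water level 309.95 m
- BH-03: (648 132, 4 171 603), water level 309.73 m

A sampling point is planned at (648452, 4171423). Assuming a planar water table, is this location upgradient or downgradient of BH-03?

∂h/∂x = (309.95 − 309.31) / (648432 − 648132) = +0.002133
∂h/∂y = (309.73 − 309.31) / (4171603 − 4171343) = +0.001615
Head at (648452, 4171423) = 309.31 + (+0.002133)·(320) + (+0.001615)·(80) = 310.12 m.
That is higher than the 309.73 m at BH-03, so the point is upgradient.

upgradient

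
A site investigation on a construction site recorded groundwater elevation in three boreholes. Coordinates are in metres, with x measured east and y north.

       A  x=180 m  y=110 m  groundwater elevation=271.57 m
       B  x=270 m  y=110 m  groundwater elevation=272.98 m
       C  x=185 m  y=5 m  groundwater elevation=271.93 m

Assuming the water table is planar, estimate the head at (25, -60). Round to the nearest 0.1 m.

269.6 m

With h = a·x + b·y + c and A as origin, the differences give:
  90·a + 0·b = +1.41
  5·a + (-105)·b = +0.36
Eliminate b (×(-105) and ×0, subtract): -9450·a = -148.050 → a = ∂h/∂x = +0.01567
Back-substitute: b = ∂h/∂y = -0.002683.
h(25, -60) = 271.57 + (+0.01567)·(-155) + (-0.002683)·(-170) = 271.57 -2.428 +0.456 = 269.598 m.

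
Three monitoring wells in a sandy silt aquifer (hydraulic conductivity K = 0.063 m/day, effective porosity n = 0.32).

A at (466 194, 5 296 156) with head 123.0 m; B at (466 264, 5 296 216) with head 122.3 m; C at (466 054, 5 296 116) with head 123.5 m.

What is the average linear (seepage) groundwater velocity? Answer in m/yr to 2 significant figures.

Three-point gradient (reference A): Δ to B = (70, 60, -0.7), Δ to C = (-140, -40, +0.5).
∂h/∂x = -0.0003571, ∂h/∂y = -0.01125 (det = 5600).
|∇h| = √(-0.0003571² + -0.01125²) = 0.01126
Seepage velocity v = K·i/n = 0.063 × 0.01126 / 0.32 = 0.002217 m/day = 0.8098 m/yr.

0.81 m/yr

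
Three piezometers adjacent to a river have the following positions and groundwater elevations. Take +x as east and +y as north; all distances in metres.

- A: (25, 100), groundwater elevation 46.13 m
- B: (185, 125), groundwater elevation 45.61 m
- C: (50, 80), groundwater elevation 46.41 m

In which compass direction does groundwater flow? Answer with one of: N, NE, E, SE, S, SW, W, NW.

Differences from A: to B (Δx, Δy, Δh) = (160, 25, -0.52); to C = (25, -20, +0.28).
Determinant of the coordinate differences = 160·(-20) − 25·25 = -3825.
∂h/∂x = [(-0.52)·(-20) − (+0.28)·25] / -3825 = -0.0008889
∂h/∂y = [160·(+0.28) − 25·(-0.52)] / -3825 = -0.01511
Flow = −∇h = (+0.0008889 east, +0.01511 north), which points north.

N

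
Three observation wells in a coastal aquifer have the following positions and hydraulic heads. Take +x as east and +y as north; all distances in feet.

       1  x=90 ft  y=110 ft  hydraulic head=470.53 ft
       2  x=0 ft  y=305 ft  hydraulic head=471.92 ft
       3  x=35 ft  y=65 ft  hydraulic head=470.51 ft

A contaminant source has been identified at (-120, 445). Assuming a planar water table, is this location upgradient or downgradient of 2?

upgradient

With h = a·x + b·y + c and 1 as origin, the differences give:
  (-90)·a + 195·b = +1.39
  (-55)·a + (-45)·b = -0.02
Eliminate b (×(-45) and ×195, subtract): 14775·a = -58.650 → a = ∂h/∂x = -0.003970
Back-substitute: b = ∂h/∂y = +0.005296.
Head at (-120, 445) = 470.53 + (-0.003970)·(-210) + (+0.005296)·(335) = 473.14 ft.
That is higher than the 471.92 ft at 2, so the point is upgradient.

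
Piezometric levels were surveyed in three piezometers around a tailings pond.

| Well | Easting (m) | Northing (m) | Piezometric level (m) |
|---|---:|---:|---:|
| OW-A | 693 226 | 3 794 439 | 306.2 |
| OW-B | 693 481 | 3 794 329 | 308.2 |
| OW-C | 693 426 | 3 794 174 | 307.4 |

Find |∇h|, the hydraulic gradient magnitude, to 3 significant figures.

0.00897

Differences from OW-A: to OW-B (Δx, Δy, Δh) = (255, -110, +2.0); to OW-C = (200, -265, +1.2).
Determinant of the coordinate differences = 255·(-265) − 200·(-110) = -45575.
∂h/∂x = [(+2.0)·(-265) − (+1.2)·(-110)] / -45575 = +0.008733
∂h/∂y = [255·(+1.2) − 200·(+2.0)] / -45575 = +0.002063
|∇h| = √(0.008733² + 0.002063²) = 0.008973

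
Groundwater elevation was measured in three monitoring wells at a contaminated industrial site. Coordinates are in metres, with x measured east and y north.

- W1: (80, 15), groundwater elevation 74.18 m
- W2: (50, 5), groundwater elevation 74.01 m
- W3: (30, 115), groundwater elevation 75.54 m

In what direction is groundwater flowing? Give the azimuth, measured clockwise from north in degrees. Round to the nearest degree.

184°

Three-point gradient (reference W1): Δ to W2 = (-30, -10, -0.17), Δ to W3 = (-50, 100, +1.36).
∂h/∂x = +0.0009714, ∂h/∂y = +0.01409 (det = -3500).
Flow direction (−∇h) has components (-0.0009714 E, -0.01409 N).
Azimuth = atan2(E, N) = atan2(-0.0009714, -0.01409) = 183.9° ≈ 184°.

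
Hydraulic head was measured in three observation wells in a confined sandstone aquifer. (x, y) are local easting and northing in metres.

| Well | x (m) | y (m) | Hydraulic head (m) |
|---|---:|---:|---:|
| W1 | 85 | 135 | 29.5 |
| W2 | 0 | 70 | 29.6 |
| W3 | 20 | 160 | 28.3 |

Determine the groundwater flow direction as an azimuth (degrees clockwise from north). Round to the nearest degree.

Differences from W1: to W2 (Δx, Δy, Δh) = (-85, -65, +0.1); to W3 = (-65, 25, -1.2).
Solve a·Δx + b·Δy = Δh: det = (-85)·25 − (-65)·(-65) = -6350.
∂h/∂x = [(+0.1)·25 − (-1.2)·(-65)] / -6350 = +0.01189
∂h/∂y = [(-85)·(-1.2) − (-65)·(+0.1)] / -6350 = -0.01709
Flow direction (−∇h) has components (-0.01189 E, +0.01709 N).
Azimuth = atan2(E, N) = atan2(-0.01189, +0.01709) = 325.2° ≈ 325°.

325°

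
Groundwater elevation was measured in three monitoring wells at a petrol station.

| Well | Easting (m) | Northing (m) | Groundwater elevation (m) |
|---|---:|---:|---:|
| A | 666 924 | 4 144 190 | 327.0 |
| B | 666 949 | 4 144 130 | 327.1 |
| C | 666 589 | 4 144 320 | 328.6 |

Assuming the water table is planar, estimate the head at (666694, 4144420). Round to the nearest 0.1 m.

327.5 m

With h = a·x + b·y + c and A as origin, the differences give:
  25·a + (-60)·b = +0.1
  (-335)·a + 130·b = +1.6
Eliminate b (×130 and ×(-60), subtract): -16850·a = 109.00 → a = ∂h/∂x = -0.006469
Back-substitute: b = ∂h/∂y = -0.004362.
h(666694, 4144420) = 327.0 + (-0.006469)·(-230) + (-0.004362)·(230) = 327.0 +1.488 -1.003 = 327.485 m.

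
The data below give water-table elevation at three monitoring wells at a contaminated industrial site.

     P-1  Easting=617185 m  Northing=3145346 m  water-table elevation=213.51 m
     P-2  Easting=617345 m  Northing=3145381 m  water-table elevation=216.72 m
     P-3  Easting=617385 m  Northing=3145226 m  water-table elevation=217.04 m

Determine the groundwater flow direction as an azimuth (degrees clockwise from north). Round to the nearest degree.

261°

With h = a·x + b·y + c and P-1 as origin, the differences give:
  160·a + 35·b = +3.21
  200·a + (-120)·b = +3.53
Eliminate b (×(-120) and ×35, subtract): -26200·a = -508.750 → a = ∂h/∂x = +0.01942
Back-substitute: b = ∂h/∂y = +0.002947.
Flow direction (−∇h) has components (-0.01942 E, -0.002947 N).
Azimuth = atan2(E, N) = atan2(-0.01942, -0.002947) = 261.4° ≈ 261°.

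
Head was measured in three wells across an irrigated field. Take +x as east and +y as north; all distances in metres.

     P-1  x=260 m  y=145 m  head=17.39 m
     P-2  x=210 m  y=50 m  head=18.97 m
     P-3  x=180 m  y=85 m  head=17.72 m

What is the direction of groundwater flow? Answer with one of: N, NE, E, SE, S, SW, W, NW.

With h = a·x + b·y + c and P-1 as origin, the differences give:
  (-50)·a + (-95)·b = +1.58
  (-80)·a + (-60)·b = +0.33
Eliminate b (×(-60) and ×(-95), subtract): -4600·a = -63.450 → a = ∂h/∂x = +0.01379
Back-substitute: b = ∂h/∂y = -0.02389.
Flow = −∇h = (-0.01379 east, +0.02389 north), which points northwest.

NW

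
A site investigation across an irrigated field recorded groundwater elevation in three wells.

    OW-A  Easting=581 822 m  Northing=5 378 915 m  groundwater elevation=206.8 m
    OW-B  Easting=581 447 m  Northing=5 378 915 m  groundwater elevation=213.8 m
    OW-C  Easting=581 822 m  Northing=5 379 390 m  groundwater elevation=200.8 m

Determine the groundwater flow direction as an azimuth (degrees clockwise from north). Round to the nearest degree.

056°

∂h/∂x = (213.8 − 206.8) / (581447 − 581822) = -0.01867
∂h/∂y = (200.8 − 206.8) / (5379390 − 5378915) = -0.01263
Flow direction (−∇h) has components (+0.01867 E, +0.01263 N).
Azimuth = atan2(E, N) = atan2(+0.01867, +0.01263) = 55.9° ≈ 056°.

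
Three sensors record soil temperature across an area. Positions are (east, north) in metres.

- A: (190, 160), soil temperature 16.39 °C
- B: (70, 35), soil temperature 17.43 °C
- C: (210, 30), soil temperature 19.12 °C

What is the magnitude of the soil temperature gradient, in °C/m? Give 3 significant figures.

Differences from A: to B (Δx, Δy, Δh) = (-120, -125, +1.04); to C = (20, -130, +2.73).
Solve a·Δx + b·Δy = ΔT: det = (-120)·(-130) − 20·(-125) = 18100.
∂T/∂x = [(+1.04)·(-130) − (+2.73)·(-125)] / 18100 = +0.01138
∂T/∂y = [(-120)·(+2.73) − 20·(+1.04)] / 18100 = -0.01925
|∇f| = √(0.01138² + -0.01925²) = 0.02236 °C/m

0.0224 °C/m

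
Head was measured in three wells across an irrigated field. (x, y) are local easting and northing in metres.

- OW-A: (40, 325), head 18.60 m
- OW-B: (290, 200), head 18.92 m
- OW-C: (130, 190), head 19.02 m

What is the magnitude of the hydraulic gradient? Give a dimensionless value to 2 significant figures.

0.0034

With h = a·x + b·y + c and OW-A as origin, the differences give:
  250·a + (-125)·b = +0.32
  90·a + (-135)·b = +0.42
Eliminate b (×(-135) and ×(-125), subtract): -22500·a = 9.300 → a = ∂h/∂x = -0.0004133
Back-substitute: b = ∂h/∂y = -0.003387.
|∇h| = √(-0.0004133² + -0.003387²) = 0.003412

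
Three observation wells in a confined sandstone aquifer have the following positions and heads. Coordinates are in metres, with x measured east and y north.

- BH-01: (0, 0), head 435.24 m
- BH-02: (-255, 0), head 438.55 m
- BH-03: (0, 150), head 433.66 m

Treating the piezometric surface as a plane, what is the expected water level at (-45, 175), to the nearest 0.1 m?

434.0 m

∂h/∂x = (438.55 − 435.24) / (-255 − 0) = -0.01298
∂h/∂y = (433.66 − 435.24) / (150 − 0) = -0.01053
h(-45, 175) = 435.24 + (-0.01298)·(-45) + (-0.01053)·(175) = 435.24 +0.584 -1.843 = 433.981 m.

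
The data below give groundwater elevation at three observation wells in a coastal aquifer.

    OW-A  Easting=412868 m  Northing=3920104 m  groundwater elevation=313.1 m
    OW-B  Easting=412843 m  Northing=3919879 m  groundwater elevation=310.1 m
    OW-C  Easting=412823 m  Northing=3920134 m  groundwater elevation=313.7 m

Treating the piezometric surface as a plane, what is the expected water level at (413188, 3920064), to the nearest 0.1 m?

311.2 m

With h = a·x + b·y + c and OW-A as origin, the differences give:
  (-25)·a + (-225)·b = -3.0
  (-45)·a + 30·b = +0.6
Eliminate b (×30 and ×(-225), subtract): -10875·a = 45.00 → a = ∂h/∂x = -0.004138
Back-substitute: b = ∂h/∂y = +0.01379.
h(413188, 3920064) = 313.1 + (-0.004138)·(320) + (+0.01379)·(-40) = 313.1 -1.324 -0.552 = 311.224 m.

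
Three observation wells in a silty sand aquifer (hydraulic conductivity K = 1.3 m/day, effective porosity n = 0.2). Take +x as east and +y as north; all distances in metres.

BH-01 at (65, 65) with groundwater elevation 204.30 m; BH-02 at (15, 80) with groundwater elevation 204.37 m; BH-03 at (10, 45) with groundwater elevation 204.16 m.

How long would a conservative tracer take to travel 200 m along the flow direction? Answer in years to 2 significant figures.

With h = a·x + b·y + c and BH-01 as origin, the differences give:
  (-50)·a + 15·b = +0.07
  (-55)·a + (-20)·b = -0.14
Eliminate b (×(-20) and ×15, subtract): 1825·a = 0.700 → a = ∂h/∂x = +0.0003836
Back-substitute: b = ∂h/∂y = +0.005945.
|∇h| = √(0.0003836² + 0.005945²) = 0.005957
Seepage velocity v = K·i/n = 1.3 × 0.005957 / 0.2 = 0.03872 m/day.
t = 200 / 0.03872 = 5165 days = 14.1 years.

14 years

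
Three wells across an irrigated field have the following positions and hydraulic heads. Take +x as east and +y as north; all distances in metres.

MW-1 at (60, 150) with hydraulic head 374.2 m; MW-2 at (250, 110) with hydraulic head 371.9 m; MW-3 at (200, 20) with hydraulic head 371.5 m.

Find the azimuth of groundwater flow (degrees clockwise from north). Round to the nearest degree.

135°

Taking MW-1 as reference: MW-2−MW-1 = (190, -40, -2.3); MW-3−MW-1 = (140, -130, -2.7).
Determinant of the coordinate differences = 190·(-130) − 140·(-40) = -19100.
∂h/∂x = [(-2.3)·(-130) − (-2.7)·(-40)] / -19100 = -0.01000
∂h/∂y = [190·(-2.7) − 140·(-2.3)] / -19100 = +0.010000
Flow direction (−∇h) has components (+0.01000 E, -0.010000 N).
Azimuth = atan2(E, N) = atan2(+0.01000, -0.010000) = 135.0° ≈ 135°.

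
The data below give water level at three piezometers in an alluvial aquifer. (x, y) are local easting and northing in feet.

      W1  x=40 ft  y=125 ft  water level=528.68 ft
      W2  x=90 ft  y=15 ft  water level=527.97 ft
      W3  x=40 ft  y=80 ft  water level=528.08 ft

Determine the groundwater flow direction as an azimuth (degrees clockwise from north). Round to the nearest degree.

Differences from W1: to W2 (Δx, Δy, Δh) = (50, -110, -0.71); to W3 = (0, -45, -0.60).
Determinant of the coordinate differences = 50·(-45) − 0·(-110) = -2250.
∂h/∂x = [(-0.71)·(-45) − (-0.60)·(-110)] / -2250 = +0.01513
∂h/∂y = [50·(-0.60) − 0·(-0.71)] / -2250 = +0.01333
Flow direction (−∇h) has components (-0.01513 E, -0.01333 N).
Azimuth = atan2(E, N) = atan2(-0.01513, -0.01333) = 228.6° ≈ 229°.

229°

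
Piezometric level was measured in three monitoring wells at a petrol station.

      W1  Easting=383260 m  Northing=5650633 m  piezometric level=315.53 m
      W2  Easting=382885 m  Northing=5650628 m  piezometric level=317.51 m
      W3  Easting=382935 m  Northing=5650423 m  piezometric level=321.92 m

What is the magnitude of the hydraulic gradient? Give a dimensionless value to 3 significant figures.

Taking W1 as reference: W2−W1 = (-375, -5, +1.98); W3−W1 = (-325, -210, +6.39).
Solve a·Δx + b·Δy = Δh: det = (-375)·(-210) − (-325)·(-5) = 77125.
∂h/∂x = [(+1.98)·(-210) − (+6.39)·(-5)] / 77125 = -0.004977
∂h/∂y = [(-375)·(+6.39) − (-325)·(+1.98)] / 77125 = -0.02273
|∇h| = √(-0.004977² + -0.02273²) = 0.02327

0.0233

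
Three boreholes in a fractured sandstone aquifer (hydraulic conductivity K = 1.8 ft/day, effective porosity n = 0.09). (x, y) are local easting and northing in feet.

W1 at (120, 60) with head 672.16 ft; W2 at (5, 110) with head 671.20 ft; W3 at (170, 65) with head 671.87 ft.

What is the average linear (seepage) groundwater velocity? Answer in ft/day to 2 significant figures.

With h = a·x + b·y + c and W1 as origin, the differences give:
  (-115)·a + 50·b = -0.96
  50·a + 5·b = -0.29
Eliminate b (×5 and ×50, subtract): -3075·a = 9.700 → a = ∂h/∂x = -0.003154
Back-substitute: b = ∂h/∂y = -0.02646.
|∇h| = √(-0.003154² + -0.02646²) = 0.02665
Seepage velocity v = K·i/n = 1.8 × 0.02665 / 0.09 = 0.533 ft/day.

0.53 ft/day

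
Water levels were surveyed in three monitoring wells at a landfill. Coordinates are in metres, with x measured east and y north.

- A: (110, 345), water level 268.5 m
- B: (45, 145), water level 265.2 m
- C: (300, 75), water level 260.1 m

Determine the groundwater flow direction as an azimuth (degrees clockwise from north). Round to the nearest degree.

Three-point gradient (reference A): Δ to B = (-65, -200, -3.3), Δ to C = (190, -270, -8.4).
∂h/∂x = -0.01420, ∂h/∂y = +0.02112 (det = 55550).
Flow direction (−∇h) has components (+0.01420 E, -0.02112 N).
Azimuth = atan2(E, N) = atan2(+0.01420, -0.02112) = 146.1° ≈ 146°.

146°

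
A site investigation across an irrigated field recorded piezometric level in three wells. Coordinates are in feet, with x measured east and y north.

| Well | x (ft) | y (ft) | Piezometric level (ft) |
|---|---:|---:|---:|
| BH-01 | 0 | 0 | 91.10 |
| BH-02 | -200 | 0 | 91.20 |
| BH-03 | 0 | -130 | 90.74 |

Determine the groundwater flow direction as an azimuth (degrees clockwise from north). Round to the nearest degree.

∂h/∂x = (91.20 − 91.10) / (-200 − 0) = -0.0005000
∂h/∂y = (90.74 − 91.10) / (-130 − 0) = +0.002769
Flow direction (−∇h) has components (+0.0005000 E, -0.002769 N).
Azimuth = atan2(E, N) = atan2(+0.0005000, -0.002769) = 169.8° ≈ 170°.

170°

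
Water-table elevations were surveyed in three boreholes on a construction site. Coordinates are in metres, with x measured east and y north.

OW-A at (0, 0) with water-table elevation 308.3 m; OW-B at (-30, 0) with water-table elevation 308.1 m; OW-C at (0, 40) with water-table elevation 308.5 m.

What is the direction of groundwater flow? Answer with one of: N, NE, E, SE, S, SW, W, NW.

SW

∂h/∂x = (308.1 − 308.3) / (-30 − 0) = +0.006667
∂h/∂y = (308.5 − 308.3) / (40 − 0) = +0.005000
Flow = −∇h = (-0.006667 east, -0.005000 north), which points southwest.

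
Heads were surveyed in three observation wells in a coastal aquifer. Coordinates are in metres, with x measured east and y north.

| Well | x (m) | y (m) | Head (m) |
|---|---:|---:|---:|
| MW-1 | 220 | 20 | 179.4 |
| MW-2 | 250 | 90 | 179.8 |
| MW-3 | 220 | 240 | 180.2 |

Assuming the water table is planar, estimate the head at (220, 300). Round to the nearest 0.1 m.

With h = a·x + b·y + c and MW-1 as origin, the differences give:
  30·a + 70·b = +0.4
  0·a + 220·b = +0.8
Eliminate b (×220 and ×70, subtract): 6600·a = 32.00 → a = ∂h/∂x = +0.004848
Back-substitute: b = ∂h/∂y = +0.003636.
h(220, 300) = 179.4 + (+0.004848)·(0) + (+0.003636)·(280) = 179.4 +0.000 +1.018 = 180.418 m.

180.4 m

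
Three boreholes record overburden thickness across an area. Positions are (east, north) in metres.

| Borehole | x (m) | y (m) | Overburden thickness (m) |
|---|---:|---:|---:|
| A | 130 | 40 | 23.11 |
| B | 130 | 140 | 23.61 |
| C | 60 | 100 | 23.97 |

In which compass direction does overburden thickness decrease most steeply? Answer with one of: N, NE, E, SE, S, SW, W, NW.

Taking A as reference: B−A = (0, 100, +0.50); C−A = (-70, 60, +0.86).
Solve a·Δx + b·Δy = Δd: det = 0·60 − (-70)·100 = 7000.
∂d/∂x = [(+0.50)·60 − (+0.86)·100] / 7000 = -0.008000
∂d/∂y = [0·(+0.86) − (-70)·(+0.50)] / 7000 = +0.005000
Steepest decrease is along −∇f = (+0.008000 E, -0.005000 N) → southeast.

SE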